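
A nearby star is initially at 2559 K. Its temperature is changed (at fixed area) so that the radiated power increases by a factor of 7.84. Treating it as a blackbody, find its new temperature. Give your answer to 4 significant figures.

P ∝ T⁴, so T₂/T₁ = (P₂/P₁)^(1/4) = (7.84)^(1/4) = 1.67332.
T₂ = 2559 × 1.67332 = 4282 K.

T₂ ≈ 4282 K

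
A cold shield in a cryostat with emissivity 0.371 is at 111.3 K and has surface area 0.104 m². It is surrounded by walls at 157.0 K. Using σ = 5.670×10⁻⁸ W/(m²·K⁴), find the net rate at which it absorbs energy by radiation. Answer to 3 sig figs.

Net gain ≈ 0.993 W

Area A = 0.104 m².
Net radiated power P_net = εσA(T⁴ − T₀⁴) = 0.371×5.670×10⁻⁸×0.104×(111.3⁴ − 157.0⁴).
T⁴ − T₀⁴ = 1.53455×10⁸ − 6.07573×10⁸ = -4.54118×10⁸ K⁴, so P_net = -0.993 W — negative, meaning a net gain of 0.993 W.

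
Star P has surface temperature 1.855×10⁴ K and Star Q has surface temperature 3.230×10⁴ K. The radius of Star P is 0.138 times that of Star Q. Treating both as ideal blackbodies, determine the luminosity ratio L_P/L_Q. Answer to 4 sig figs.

L ∝ R²T⁴, so L_P/L_Q = (R_P/R_Q)²(T_P/T_Q)⁴ = (0.138)² × (1.855×10⁴/3.230×10⁴)⁴ = 0.019044 × 0.108784 = 2.072×10⁻³.

L_P/L_Q ≈ 2.072×10⁻³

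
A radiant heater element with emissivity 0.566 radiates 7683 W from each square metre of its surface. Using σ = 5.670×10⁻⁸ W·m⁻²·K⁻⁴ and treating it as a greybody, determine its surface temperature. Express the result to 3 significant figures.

I = εσT⁴, so T = (I/εσ)^(1/4) = (7683/(0.566×5.670×10⁻⁸))^(1/4) = 699 K.

T ≈ 699 K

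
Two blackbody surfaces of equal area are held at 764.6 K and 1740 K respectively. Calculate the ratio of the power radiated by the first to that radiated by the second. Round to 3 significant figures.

With equal areas, P₁/P₂ = (T₁/T₂)⁴ = (764.6/1740)⁴ = 0.0373.

P₁/P₂ ≈ 0.0373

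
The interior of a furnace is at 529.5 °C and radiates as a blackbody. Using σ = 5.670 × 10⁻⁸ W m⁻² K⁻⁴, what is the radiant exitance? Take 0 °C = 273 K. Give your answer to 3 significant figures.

I ≈ 2.35×10⁴ W/m²

T = 529.5 °C + 273 = 802.5 K.
Stefan–Boltzmann: I = σT⁴ = 5.670×10⁻⁸ × (802.5)⁴ = 2.35×10⁴ W/m².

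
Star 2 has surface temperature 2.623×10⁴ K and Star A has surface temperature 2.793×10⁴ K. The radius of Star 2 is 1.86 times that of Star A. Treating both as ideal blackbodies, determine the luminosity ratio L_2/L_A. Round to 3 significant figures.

L ∝ R²T⁴, so L_2/L_A = (R_2/R_A)²(T_2/T_A)⁴ = (1.86)² × (2.623×10⁴/2.793×10⁴)⁴ = 3.4596 × 0.777874 = 2.69.

L_2/L_A ≈ 2.69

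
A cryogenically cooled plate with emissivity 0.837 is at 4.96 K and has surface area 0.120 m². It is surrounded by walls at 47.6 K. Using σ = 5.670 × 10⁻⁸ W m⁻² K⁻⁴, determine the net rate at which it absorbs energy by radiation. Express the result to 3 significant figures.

Area A = 0.120 m².
Net radiated power P_net = εσA(T⁴ − T₀⁴) = 0.837×5.670×10⁻⁸×0.120×(4.96⁴ − 47.6⁴).
T⁴ − T₀⁴ = 605.239 − 5.13367×10⁶ = -5.13306×10⁶ K⁴, so P_net = -0.0292 W — negative, meaning a net gain of 0.0292 W.

Net gain ≈ 0.0292 W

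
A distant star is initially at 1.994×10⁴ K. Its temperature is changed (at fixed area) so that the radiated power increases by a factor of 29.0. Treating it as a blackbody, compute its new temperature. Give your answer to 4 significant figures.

T₂ ≈ 4.627×10⁴ K

P ∝ T⁴, so T₂/T₁ = (P₂/P₁)^(1/4) = (29.0)^(1/4) = 2.32060.
T₂ = 1.994×10⁴ × 2.32060 = 4.627×10⁴ K.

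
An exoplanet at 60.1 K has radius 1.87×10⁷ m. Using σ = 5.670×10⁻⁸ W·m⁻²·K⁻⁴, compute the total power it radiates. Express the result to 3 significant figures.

P ≈ 3.25×10¹⁵ W

Surface area A = 4πR² = 4π(1.87×10⁷ m)² = 4.39433×10¹⁵ m².
P = σAT⁴ = 5.670×10⁻⁸ × 4.39433×10¹⁵ × (60.1)⁴ = 3.25×10¹⁵ W.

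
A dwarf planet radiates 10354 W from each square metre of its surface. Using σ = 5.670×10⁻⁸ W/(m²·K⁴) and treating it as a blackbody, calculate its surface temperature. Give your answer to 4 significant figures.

I = σT⁴, so T = (I/σ)^(1/4) = (10354/(5.670×10⁻⁸))^(1/4) = 653.7 K.

T ≈ 653.7 K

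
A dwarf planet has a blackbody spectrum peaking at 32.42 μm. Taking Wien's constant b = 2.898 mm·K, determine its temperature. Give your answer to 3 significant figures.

Wien's law gives T = b/λ_max = (2.898×10⁻³ m·K)/(3.242×10⁻⁵ m) = 89.4 K.

T ≈ 89.4 K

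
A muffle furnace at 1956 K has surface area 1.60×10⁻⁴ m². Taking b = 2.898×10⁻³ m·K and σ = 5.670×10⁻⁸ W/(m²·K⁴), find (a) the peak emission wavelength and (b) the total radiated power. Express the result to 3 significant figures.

(a) λ_max = b/T = 2.898×10⁻³/1956 = 1.482×10⁻⁶ m = 1.48 μm.
Area A = 1.60×10⁻⁴ m².
(b) P = σAT⁴ = 5.670×10⁻⁸×1.60×10⁻⁴×(1956)⁴ = 133 W.

λ_max ≈ 1.48 μm; P ≈ 133 W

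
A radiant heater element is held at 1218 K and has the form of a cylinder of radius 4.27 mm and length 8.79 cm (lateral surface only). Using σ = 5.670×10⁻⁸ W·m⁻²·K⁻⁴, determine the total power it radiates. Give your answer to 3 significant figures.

Lateral area A = 2πrL = 2π×4.27×10⁻³×0.0879 = 2.35829×10⁻³ m².
P = σAT⁴ = 5.670×10⁻⁸ × 2.35829×10⁻³ × (1218)⁴ = 294 W.

P ≈ 294 W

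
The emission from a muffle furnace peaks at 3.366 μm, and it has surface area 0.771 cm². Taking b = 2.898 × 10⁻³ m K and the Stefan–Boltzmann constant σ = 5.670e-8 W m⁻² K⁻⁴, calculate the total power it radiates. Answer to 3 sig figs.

P ≈ 2.40 W

Wien's law: T = b/λ_max = 2.898×10⁻³/3.366×10⁻⁶ = 860.963 K.
Area A = 0.771 cm² = 7.71×10⁻⁵ m².
Then P = σAT⁴ = 5.670×10⁻⁸×7.71×10⁻⁵×(860.963)⁴ = 2.40 W.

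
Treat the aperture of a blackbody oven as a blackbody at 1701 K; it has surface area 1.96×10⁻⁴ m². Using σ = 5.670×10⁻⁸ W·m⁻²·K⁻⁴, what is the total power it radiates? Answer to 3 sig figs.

P ≈ 93.0 W

Area A = 1.96×10⁻⁴ m².
P = σAT⁴ = 5.670×10⁻⁸ × 1.96×10⁻⁴ × (1701)⁴ = 93.0 W.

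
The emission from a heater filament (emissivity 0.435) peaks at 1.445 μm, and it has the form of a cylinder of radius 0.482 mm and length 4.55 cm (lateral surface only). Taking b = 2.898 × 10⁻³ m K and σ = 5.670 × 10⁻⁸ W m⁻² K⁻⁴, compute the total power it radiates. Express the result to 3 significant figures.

P ≈ 55.0 W

Wien's law: T = b/λ_max = 2.898×10⁻³/1.445×10⁻⁶ = 2005.54 K.
Lateral area A = 2πrL = 2π×4.82×10⁻⁴×0.0455 = 1.37797×10⁻⁴ m².
Then P = εσAT⁴ = 0.435×5.670×10⁻⁸×1.37797×10⁻⁴×(2005.54)⁴ = 55.0 W.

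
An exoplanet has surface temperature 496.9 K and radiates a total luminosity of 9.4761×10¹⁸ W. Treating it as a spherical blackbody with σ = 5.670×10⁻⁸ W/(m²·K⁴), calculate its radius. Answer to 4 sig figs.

L = 4πR²σT⁴ ⇒ R = √(L/(4πσT⁴)).
σT⁴ = 3456.68 W/m², so R = √(9.4761×10¹⁸/(4π×3456.68)) = 1.477×10⁷ m.

R ≈ 1.477×10⁷ m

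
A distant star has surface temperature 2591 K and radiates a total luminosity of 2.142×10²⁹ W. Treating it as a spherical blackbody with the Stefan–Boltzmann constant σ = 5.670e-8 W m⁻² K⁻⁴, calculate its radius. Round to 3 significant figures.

R ≈ 8.17×10¹⁰ m

L = 4πR²σT⁴ ⇒ R = √(L/(4πσT⁴)).
σT⁴ = 2.55536×10⁶ W/m², so R = √(2.142×10²⁹/(4π×2.55536×10⁶)) = 8.17×10¹⁰ m.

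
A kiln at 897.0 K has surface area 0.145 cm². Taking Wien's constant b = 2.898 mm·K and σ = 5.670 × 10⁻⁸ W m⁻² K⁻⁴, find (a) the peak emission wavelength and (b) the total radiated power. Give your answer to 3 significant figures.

λ_max ≈ 3.23 μm; P ≈ 0.532 W

(a) λ_max = b/T = 2.898×10⁻³/897.0 = 3.231×10⁻⁶ m = 3.23 μm.
Area A = 0.145 cm² = 1.45×10⁻⁵ m².
(b) P = σAT⁴ = 5.670×10⁻⁸×1.45×10⁻⁵×(897.0)⁴ = 0.532 W.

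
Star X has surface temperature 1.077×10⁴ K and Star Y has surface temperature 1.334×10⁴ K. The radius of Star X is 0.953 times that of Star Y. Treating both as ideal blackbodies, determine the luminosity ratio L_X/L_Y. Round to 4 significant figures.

L_X/L_Y ≈ 0.3859

L ∝ R²T⁴, so L_X/L_Y = (R_X/R_Y)²(T_X/T_Y)⁴ = (0.953)² × (1.077×10⁴/1.334×10⁴)⁴ = 0.908209 × 0.424854 = 0.3859.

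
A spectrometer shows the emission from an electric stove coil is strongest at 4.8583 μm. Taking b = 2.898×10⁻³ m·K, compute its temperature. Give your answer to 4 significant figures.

T ≈ 596.5 K

Wien's law gives T = b/λ_max = (2.898×10⁻³ m·K)/(4.8583×10⁻⁶ m) = 596.5 K.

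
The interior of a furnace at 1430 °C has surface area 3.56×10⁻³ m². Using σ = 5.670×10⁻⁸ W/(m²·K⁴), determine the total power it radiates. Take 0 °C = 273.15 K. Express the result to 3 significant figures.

T = 1430 °C + 273.15 = 1703.15 K.
Area A = 3.56×10⁻³ m².
P = σAT⁴ = 5.670×10⁻⁸ × 3.56×10⁻³ × (1703.15)⁴ = 1.70×10³ W.

P ≈ 1.70×10³ W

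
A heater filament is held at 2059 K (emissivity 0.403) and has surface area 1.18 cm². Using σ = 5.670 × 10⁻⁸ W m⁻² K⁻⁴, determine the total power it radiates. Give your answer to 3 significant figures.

P ≈ 48.5 W

Area A = 1.18 cm² = 1.18×10⁻⁴ m².
P = εσAT⁴ = 0.403 × 5.670×10⁻⁸ × 1.18×10⁻⁴ × (2059)⁴ = 48.5 W.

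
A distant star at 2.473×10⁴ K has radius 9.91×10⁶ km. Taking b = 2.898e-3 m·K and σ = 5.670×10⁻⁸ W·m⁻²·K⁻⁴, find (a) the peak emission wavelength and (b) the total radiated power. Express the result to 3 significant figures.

(a) λ_max = b/T = 2.898×10⁻³/2.473×10⁴ = 1.172×10⁻⁷ m = 117 nm.
Surface area A = 4πR² = 4π(9.91×10⁹ m)² = 1.23412×10²¹ m².
(b) P = σAT⁴ = 5.670×10⁻⁸×1.23412×10²¹×(2.473×10⁴)⁴ = 2.62×10³¹ W.

λ_max ≈ 117 nm; P ≈ 2.62×10³¹ W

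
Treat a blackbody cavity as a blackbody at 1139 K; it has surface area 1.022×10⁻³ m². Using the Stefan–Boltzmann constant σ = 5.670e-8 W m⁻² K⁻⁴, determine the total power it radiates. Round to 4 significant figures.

P ≈ 97.53 W

Area A = 1.022×10⁻³ m².
P = σAT⁴ = 5.670×10⁻⁸ × 1.022×10⁻³ × (1139)⁴ = 97.53 W.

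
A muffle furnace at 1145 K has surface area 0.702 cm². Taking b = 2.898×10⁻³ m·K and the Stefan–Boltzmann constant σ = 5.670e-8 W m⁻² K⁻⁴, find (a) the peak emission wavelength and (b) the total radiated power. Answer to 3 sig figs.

(a) λ_max = b/T = 2.898×10⁻³/1145 = 2.531×10⁻⁶ m = 2.53 μm.
Area A = 0.702 cm² = 7.02×10⁻⁵ m².
(b) P = σAT⁴ = 5.670×10⁻⁸×7.02×10⁻⁵×(1145)⁴ = 6.84 W.

λ_max ≈ 2.53 μm; P ≈ 6.84 W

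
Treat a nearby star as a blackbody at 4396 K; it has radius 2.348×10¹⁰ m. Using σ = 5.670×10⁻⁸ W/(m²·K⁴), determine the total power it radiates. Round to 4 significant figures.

Surface area A = 4πR² = 4π(2.348×10¹⁰ m)² = 6.92797×10²¹ m².
P = σAT⁴ = 5.670×10⁻⁸ × 6.92797×10²¹ × (4396)⁴ = 1.467×10²⁹ W.

P ≈ 1.467×10²⁹ W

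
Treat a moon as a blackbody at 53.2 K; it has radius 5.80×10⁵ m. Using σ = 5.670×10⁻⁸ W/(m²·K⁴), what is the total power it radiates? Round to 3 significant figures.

P ≈ 1.92×10¹² W

Surface area A = 4πR² = 4π(5.80×10⁵ m)² = 4.22733×10¹² m².
P = σAT⁴ = 5.670×10⁻⁸ × 4.22733×10¹² × (53.2)⁴ = 1.92×10¹² W.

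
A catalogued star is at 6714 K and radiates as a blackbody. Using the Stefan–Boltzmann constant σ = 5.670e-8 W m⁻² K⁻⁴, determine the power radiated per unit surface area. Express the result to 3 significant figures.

I ≈ 1.15×10⁸ W/m²

Stefan–Boltzmann: I = σT⁴ = 5.670×10⁻⁸ × (6714)⁴ = 1.15×10⁸ W/m².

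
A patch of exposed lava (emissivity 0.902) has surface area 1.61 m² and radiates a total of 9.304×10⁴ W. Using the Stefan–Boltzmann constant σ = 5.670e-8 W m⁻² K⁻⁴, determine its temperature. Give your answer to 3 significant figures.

Area A = 1.61 m².
P = εσAT⁴ ⇒ T = (P/(εσA))^(1/4) = (9.304×10⁴/(0.902×5.670×10⁻⁸×1.61))^(1/4) = 1.03×10³ K.

T ≈ 1.03×10³ K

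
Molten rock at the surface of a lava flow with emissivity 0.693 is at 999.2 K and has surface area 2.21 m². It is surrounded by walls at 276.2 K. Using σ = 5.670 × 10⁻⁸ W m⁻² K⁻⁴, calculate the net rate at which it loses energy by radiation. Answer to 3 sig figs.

Net loss ≈ 8.61×10⁴ W

Area A = 2.21 m².
Net radiated power P_net = εσA(T⁴ − T₀⁴) = 0.693×5.670×10⁻⁸×2.21×(999.2⁴ − 276.2⁴).
T⁴ − T₀⁴ = 9.96804×10¹¹ − 5.81962×10⁹ = 9.90984×10¹¹ K⁴, so P_net = 8.61×10⁴ W.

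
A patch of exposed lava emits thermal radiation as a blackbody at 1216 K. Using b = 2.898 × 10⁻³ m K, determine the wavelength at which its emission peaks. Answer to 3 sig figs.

Wien's displacement law: λ_max = b/T = (2.898×10⁻³ m·K)/(1216 K) = 2.383×10⁻⁶ m.
That is 2.38 μm, in the infrared range.

λ_max ≈ 2.38 μm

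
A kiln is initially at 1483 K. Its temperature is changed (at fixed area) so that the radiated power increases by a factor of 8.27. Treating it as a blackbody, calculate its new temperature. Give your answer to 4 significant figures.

T₂ ≈ 2515 K

P ∝ T⁴, so T₂/T₁ = (P₂/P₁)^(1/4) = (8.27)^(1/4) = 1.69581.
T₂ = 1483 × 1.69581 = 2515 K.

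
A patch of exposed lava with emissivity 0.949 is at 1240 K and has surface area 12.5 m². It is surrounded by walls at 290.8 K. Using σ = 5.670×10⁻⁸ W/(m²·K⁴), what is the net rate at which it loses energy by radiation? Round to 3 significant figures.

Net loss ≈ 1.59×10⁶ W

Area A = 12.5 m².
Net radiated power P_net = εσA(T⁴ − T₀⁴) = 0.949×5.670×10⁻⁸×12.5×(1240⁴ − 290.8⁴).
T⁴ − T₀⁴ = 2.36421×10¹² − 7.15118×10⁹ = 2.35706×10¹² K⁴, so P_net = 1.59×10⁶ W.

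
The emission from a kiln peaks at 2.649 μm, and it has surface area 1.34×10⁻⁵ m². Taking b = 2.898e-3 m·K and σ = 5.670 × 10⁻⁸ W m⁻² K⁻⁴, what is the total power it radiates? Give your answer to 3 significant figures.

Wien's law: T = b/λ_max = 2.898×10⁻³/2.649×10⁻⁶ = 1094.00 K.
Area A = 1.34×10⁻⁵ m².
Then P = σAT⁴ = 5.670×10⁻⁸×1.34×10⁻⁵×(1094.00)⁴ = 1.09 W.

P ≈ 1.09 W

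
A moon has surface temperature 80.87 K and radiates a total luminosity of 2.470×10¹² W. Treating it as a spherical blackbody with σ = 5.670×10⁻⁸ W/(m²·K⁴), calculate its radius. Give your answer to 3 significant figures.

L = 4πR²σT⁴ ⇒ R = √(L/(4πσT⁴)).
σT⁴ = 2.42512 W/m², so R = √(2.470×10¹²/(4π×2.42512)) = 2.85×10⁵ m.

R ≈ 2.85×10⁵ m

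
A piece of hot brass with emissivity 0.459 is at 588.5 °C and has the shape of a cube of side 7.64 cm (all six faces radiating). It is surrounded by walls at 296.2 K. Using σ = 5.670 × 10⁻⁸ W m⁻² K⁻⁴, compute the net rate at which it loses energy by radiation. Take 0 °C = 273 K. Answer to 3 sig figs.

T = 588.5 °C + 273 = 861.5 K.
Area A = 6s² = 6×(0.0764 m)² = 0.0350218 m².
Net radiated power P_net = εσA(T⁴ − T₀⁴) = 0.459×5.670×10⁻⁸×0.0350218×(861.5⁴ − 296.2⁴).
T⁴ − T₀⁴ = 5.50834×10¹¹ − 7.69733×10⁹ = 5.43137×10¹¹ K⁴, so P_net = 495 W.

Net loss ≈ 495 W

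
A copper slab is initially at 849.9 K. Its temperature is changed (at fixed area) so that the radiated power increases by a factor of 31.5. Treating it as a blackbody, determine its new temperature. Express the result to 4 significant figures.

P ∝ T⁴, so T₂/T₁ = (P₂/P₁)^(1/4) = (31.5)^(1/4) = 2.36907.
T₂ = 849.9 × 2.36907 = 2013 K.

T₂ ≈ 2013 K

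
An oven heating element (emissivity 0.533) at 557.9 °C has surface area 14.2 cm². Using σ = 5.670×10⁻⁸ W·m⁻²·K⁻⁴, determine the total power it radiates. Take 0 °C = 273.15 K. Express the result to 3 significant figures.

P ≈ 20.5 W

T = 557.9 °C + 273.15 = 831.05 K.
Area A = 14.2 cm² = 1.42×10⁻³ m².
P = εσAT⁴ = 0.533 × 5.670×10⁻⁸ × 1.42×10⁻³ × (831.05)⁴ = 20.5 W.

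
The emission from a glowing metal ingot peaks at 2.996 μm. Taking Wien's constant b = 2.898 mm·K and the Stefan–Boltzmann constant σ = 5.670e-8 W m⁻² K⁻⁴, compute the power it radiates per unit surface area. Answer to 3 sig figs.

Wien's law: T = b/λ_max = 2.898×10⁻³/2.996×10⁻⁶ = 967.290 K.
Then I = σT⁴ = 5.670×10⁻⁸×(967.290)⁴ = 4.96×10⁴ W/m².

I ≈ 4.96×10⁴ W/m²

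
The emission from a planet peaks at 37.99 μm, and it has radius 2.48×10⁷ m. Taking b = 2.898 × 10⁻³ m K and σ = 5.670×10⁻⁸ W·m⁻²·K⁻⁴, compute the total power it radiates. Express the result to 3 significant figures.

P ≈ 1.48×10¹⁶ W

Wien's law: T = b/λ_max = 2.898×10⁻³/3.799×10⁻⁵ = 76.2832 K.
Surface area A = 4πR² = 4π(2.48×10⁷ m)² = 7.72882×10¹⁵ m².
Then P = σAT⁴ = 5.670×10⁻⁸×7.72882×10¹⁵×(76.2832)⁴ = 1.48×10¹⁶ W.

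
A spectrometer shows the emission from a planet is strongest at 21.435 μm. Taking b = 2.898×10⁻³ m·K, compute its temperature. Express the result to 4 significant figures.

Wien's law gives T = b/λ_max = (2.898×10⁻³ m·K)/(2.1435×10⁻⁵ m) = 135.2 K.

T ≈ 135.2 K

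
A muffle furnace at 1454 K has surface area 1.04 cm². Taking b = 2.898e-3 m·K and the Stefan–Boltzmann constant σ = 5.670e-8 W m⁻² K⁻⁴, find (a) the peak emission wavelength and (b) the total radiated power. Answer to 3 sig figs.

λ_max ≈ 1.99×10³ nm; P ≈ 26.4 W

(a) λ_max = b/T = 2.898×10⁻³/1454 = 1.993×10⁻⁶ m = 1.99×10³ nm.
Area A = 1.04 cm² = 1.04×10⁻⁴ m².
(b) P = σAT⁴ = 5.670×10⁻⁸×1.04×10⁻⁴×(1454)⁴ = 26.4 W.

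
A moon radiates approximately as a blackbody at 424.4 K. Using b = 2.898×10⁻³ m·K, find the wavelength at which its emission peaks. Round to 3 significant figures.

λ_max ≈ 6.83 μm

Wien's displacement law: λ_max = b/T = (2.898×10⁻³ m·K)/(424.4 K) = 6.828×10⁻⁶ m.
That is 6.83 μm, in the infrared range.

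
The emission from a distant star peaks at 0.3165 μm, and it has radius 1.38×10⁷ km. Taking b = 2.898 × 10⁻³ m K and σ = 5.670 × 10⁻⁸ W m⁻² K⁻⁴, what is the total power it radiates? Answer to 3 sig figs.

Wien's law: T = b/λ_max = 2.898×10⁻³/3.165×10⁻⁷ = 9156.40 K.
Surface area A = 4πR² = 4π(1.38×10¹⁰ m)² = 2.39314×10²¹ m².
Then P = σAT⁴ = 5.670×10⁻⁸×2.39314×10²¹×(9156.40)⁴ = 9.54×10²⁹ W.

P ≈ 9.54×10²⁹ W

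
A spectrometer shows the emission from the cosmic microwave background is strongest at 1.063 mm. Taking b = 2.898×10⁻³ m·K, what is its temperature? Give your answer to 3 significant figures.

Wien's law gives T = b/λ_max = (2.898×10⁻³ m·K)/(1.063×10⁻³ m) = 2.73 K.

T ≈ 2.73 K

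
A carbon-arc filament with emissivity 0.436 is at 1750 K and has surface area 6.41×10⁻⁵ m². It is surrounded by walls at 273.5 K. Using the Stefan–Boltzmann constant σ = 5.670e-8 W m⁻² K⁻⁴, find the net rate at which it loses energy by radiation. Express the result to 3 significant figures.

Area A = 6.41×10⁻⁵ m².
Net radiated power P_net = εσA(T⁴ − T₀⁴) = 0.436×5.670×10⁻⁸×6.41×10⁻⁵×(1750⁴ − 273.5⁴).
T⁴ − T₀⁴ = 9.37891×10¹² − 5.59538×10⁹ = 9.37331×10¹² K⁴, so P_net = 14.9 W.

Net loss ≈ 14.9 W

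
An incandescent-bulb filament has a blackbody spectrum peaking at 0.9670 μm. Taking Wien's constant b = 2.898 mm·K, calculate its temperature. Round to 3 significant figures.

Wien's law gives T = b/λ_max = (2.898×10⁻³ m·K)/(9.670×10⁻⁷ m) = 3.00×10³ K.

T ≈ 3.00×10³ K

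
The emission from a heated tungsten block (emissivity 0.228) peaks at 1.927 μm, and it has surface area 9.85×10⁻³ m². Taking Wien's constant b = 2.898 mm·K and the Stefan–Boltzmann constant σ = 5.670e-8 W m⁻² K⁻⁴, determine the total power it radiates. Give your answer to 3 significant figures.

P ≈ 651 W

Wien's law: T = b/λ_max = 2.898×10⁻³/1.927×10⁻⁶ = 1503.89 K.
Area A = 9.85×10⁻³ m².
Then P = εσAT⁴ = 0.228×5.670×10⁻⁸×9.85×10⁻³×(1503.89)⁴ = 651 W.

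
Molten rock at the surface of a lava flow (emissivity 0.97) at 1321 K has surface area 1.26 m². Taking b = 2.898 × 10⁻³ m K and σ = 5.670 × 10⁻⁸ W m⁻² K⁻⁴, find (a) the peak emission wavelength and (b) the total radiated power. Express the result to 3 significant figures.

λ_max ≈ 2.19 μm; P ≈ 2.11×10⁵ W

(a) λ_max = b/T = 2.898×10⁻³/1321 = 2.194×10⁻⁶ m = 2.19 μm.
Area A = 1.26 m².
(b) P = εσAT⁴ = 0.97×5.670×10⁻⁸×1.26×(1321)⁴ = 2.11×10⁵ W.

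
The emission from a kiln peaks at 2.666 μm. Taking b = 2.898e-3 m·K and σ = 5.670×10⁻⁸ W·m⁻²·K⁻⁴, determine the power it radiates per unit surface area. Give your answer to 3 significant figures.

I ≈ 7.92×10⁴ W/m²

Wien's law: T = b/λ_max = 2.898×10⁻³/2.666×10⁻⁶ = 1087.02 K.
Then I = σT⁴ = 5.670×10⁻⁸×(1087.02)⁴ = 7.92×10⁴ W/m².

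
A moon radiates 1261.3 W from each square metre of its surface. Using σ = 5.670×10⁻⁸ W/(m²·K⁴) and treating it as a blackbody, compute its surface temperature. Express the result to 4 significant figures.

I = σT⁴, so T = (I/σ)^(1/4) = (1261.3/(5.670×10⁻⁸))^(1/4) = 386.2 K.

T ≈ 386.2 K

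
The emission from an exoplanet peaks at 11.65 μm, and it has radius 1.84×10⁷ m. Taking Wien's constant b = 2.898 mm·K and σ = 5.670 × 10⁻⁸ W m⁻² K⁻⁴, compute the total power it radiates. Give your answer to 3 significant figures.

Wien's law: T = b/λ_max = 2.898×10⁻³/1.165×10⁻⁵ = 248.755 K.
Surface area A = 4πR² = 4π(1.84×10⁷ m)² = 4.25447×10¹⁵ m².
Then P = σAT⁴ = 5.670×10⁻⁸×4.25447×10¹⁵×(248.755)⁴ = 9.24×10¹⁷ W.

P ≈ 9.24×10¹⁷ W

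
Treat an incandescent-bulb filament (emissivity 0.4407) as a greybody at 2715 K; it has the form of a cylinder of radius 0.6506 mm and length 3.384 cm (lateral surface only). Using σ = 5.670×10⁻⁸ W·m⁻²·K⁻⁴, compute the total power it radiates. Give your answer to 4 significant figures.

Lateral area A = 2πrL = 2π×6.506×10⁻⁴×0.03384 = 1.38333×10⁻⁴ m².
P = εσAT⁴ = 0.4407 × 5.670×10⁻⁸ × 1.38333×10⁻⁴ × (2715)⁴ = 187.8 W.

P ≈ 187.8 W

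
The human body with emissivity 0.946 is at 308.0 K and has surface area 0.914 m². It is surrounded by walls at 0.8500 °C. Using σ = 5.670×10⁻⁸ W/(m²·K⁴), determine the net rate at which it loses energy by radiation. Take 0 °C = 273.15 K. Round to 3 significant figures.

Net loss ≈ 165 W

Surroundings: T = 0.8500 °C + 273.15 = 274.0000 K.
Area A = 0.914 m².
Net radiated power P_net = εσA(T⁴ − T₀⁴) = 0.946×5.670×10⁻⁸×0.914×(308.0⁴ − 274.0000⁴).
T⁴ − T₀⁴ = 8.99918×10⁹ − 5.63641×10⁹ = 3.36277×10⁹ K⁴, so P_net = 165 W.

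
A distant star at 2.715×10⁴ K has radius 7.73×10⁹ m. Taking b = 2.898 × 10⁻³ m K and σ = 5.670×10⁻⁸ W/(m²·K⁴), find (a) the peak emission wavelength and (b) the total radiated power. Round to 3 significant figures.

(a) λ_max = b/T = 2.898×10⁻³/2.715×10⁴ = 1.067×10⁻⁷ m = 107 nm.
Surface area A = 4πR² = 4π(7.73×10⁹ m)² = 7.50877×10²⁰ m².
(b) P = σAT⁴ = 5.670×10⁻⁸×7.50877×10²⁰×(2.715×10⁴)⁴ = 2.31×10³¹ W.

λ_max ≈ 107 nm; P ≈ 2.31×10³¹ W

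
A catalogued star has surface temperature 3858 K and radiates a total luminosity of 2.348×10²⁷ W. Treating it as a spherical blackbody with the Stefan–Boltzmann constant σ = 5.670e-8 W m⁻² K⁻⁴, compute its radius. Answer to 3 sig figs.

L = 4πR²σT⁴ ⇒ R = √(L/(4πσT⁴)).
σT⁴ = 1.25612×10⁷ W/m², so R = √(2.348×10²⁷/(4π×1.25612×10⁷)) = 3.86×10⁹ m.

R ≈ 3.86×10⁹ m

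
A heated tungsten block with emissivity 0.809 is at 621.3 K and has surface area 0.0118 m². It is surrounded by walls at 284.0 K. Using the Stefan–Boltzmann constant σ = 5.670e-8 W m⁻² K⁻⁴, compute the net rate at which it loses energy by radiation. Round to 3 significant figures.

Area A = 0.0118 m².
Net radiated power P_net = εσA(T⁴ − T₀⁴) = 0.809×5.670×10⁻⁸×0.0118×(621.3⁴ − 284.0⁴).
T⁴ − T₀⁴ = 1.49007×10¹¹ − 6.50539×10⁹ = 1.42502×10¹¹ K⁴, so P_net = 77.1 W.

Net loss ≈ 77.1 W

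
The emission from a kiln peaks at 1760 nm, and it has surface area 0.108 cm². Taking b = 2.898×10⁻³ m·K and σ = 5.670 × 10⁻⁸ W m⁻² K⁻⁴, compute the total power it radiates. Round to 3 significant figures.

P ≈ 4.50 W

Wien's law: T = b/λ_max = 2.898×10⁻³/1.760×10⁻⁶ = 1646.59 K.
Area A = 0.108 cm² = 1.08×10⁻⁵ m².
Then P = σAT⁴ = 5.670×10⁻⁸×1.08×10⁻⁵×(1646.59)⁴ = 4.50 W.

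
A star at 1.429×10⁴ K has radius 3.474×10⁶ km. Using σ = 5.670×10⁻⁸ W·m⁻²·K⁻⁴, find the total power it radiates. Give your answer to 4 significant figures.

Surface area A = 4πR² = 4π(3.474×10⁹ m)² = 1.51659×10²⁰ m².
P = σAT⁴ = 5.670×10⁻⁸ × 1.51659×10²⁰ × (1.429×10⁴)⁴ = 3.586×10²⁹ W.

P ≈ 3.586×10²⁹ W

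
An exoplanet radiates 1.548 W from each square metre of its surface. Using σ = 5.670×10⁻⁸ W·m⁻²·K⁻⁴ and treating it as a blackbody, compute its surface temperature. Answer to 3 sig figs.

I = σT⁴, so T = (I/σ)^(1/4) = (1.548/(5.670×10⁻⁸))^(1/4) = 72.3 K.

T ≈ 72.3 K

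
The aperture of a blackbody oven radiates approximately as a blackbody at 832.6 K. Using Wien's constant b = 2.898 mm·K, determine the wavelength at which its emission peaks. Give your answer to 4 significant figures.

Wien's displacement law: λ_max = b/T = (2.898×10⁻³ m·K)/(832.6 K) = 3.4807×10⁻⁶ m.
That is 3.481 μm, in the infrared range.

λ_max ≈ 3.481 μm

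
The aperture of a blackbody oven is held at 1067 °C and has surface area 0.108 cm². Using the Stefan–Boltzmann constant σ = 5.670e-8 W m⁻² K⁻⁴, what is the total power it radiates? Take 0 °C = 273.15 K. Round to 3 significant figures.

T = 1067 °C + 273.15 = 1340.15 K.
Area A = 0.108 cm² = 1.08×10⁻⁵ m².
P = σAT⁴ = 5.670×10⁻⁸ × 1.08×10⁻⁵ × (1340.15)⁴ = 1.98 W.

P ≈ 1.98 W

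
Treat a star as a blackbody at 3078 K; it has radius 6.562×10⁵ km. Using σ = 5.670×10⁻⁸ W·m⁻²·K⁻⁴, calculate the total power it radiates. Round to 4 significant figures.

P ≈ 2.754×10²⁵ W

Surface area A = 4πR² = 4π(6.562×10⁸ m)² = 5.41106×10¹⁸ m².
P = σAT⁴ = 5.670×10⁻⁸ × 5.41106×10¹⁸ × (3078)⁴ = 2.754×10²⁵ W.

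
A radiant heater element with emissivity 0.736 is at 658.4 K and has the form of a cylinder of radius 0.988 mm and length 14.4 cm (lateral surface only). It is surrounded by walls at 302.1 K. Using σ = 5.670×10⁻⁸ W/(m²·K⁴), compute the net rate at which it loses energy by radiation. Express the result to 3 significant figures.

Lateral area A = 2πrL = 2π×9.88×10⁻⁴×0.144 = 8.93921×10⁻⁴ m².
Net radiated power P_net = εσA(T⁴ − T₀⁴) = 0.736×5.670×10⁻⁸×8.93921×10⁻⁴×(658.4⁴ − 302.1⁴).
T⁴ − T₀⁴ = 1.87914×10¹¹ − 8.32919×10⁹ = 1.79585×10¹¹ K⁴, so P_net = 6.70 W.

Net loss ≈ 6.70 W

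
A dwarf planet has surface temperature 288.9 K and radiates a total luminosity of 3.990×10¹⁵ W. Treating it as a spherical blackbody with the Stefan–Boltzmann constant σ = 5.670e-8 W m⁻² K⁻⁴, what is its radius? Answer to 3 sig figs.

L = 4πR²σT⁴ ⇒ R = √(L/(4πσT⁴)).
σT⁴ = 394.978 W/m², so R = √(3.990×10¹⁵/(4π×394.978)) = 8.97×10⁵ m.

R ≈ 8.97×10⁵ m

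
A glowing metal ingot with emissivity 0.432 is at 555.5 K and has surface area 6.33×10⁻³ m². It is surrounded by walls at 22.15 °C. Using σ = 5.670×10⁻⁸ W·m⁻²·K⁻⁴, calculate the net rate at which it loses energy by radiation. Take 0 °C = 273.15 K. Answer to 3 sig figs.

Surroundings: T = 22.15 °C + 273.15 = 295.30 K.
Area A = 6.33×10⁻³ m².
Net radiated power P_net = εσA(T⁴ − T₀⁴) = 0.432×5.670×10⁻⁸×6.33×10⁻³×(555.5⁴ − 295.30⁴).
T⁴ − T₀⁴ = 9.52218×10¹⁰ − 7.60420×10⁹ = 8.76176×10¹⁰ K⁴, so P_net = 13.6 W.

Net loss ≈ 13.6 W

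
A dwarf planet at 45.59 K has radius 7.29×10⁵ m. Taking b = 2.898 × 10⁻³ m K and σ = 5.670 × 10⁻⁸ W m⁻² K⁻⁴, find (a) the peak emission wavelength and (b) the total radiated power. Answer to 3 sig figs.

(a) λ_max = b/T = 2.898×10⁻³/45.59 = 6.357×10⁻⁵ m = 63.6 μm.
Surface area A = 4πR² = 4π(7.29×10⁵ m)² = 6.67828×10¹² m².
(b) P = σAT⁴ = 5.670×10⁻⁸×6.67828×10¹²×(45.59)⁴ = 1.64×10¹² W.

λ_max ≈ 63.6 μm; P ≈ 1.64×10¹² W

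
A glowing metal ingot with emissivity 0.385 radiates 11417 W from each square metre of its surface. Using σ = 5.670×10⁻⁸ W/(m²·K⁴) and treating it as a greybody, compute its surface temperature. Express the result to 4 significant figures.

I = εσT⁴, so T = (I/εσ)^(1/4) = (11417/(0.385×5.670×10⁻⁸))^(1/4) = 850.4 K.

T ≈ 850.4 K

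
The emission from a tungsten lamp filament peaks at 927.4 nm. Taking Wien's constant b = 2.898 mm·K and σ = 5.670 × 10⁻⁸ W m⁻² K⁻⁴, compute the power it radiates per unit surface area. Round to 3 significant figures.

I ≈ 5.41×10⁶ W/m²

Wien's law: T = b/λ_max = 2.898×10⁻³/9.274×10⁻⁷ = 3124.87 K.
Then I = σT⁴ = 5.670×10⁻⁸×(3124.87)⁴ = 5.41×10⁶ W/m².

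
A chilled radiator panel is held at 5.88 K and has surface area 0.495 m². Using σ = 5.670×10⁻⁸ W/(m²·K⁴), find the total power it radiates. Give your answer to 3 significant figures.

P ≈ 3.36×10⁻⁵ W

Area A = 0.495 m².
P = σAT⁴ = 5.670×10⁻⁸ × 0.495 × (5.88)⁴ = 3.36×10⁻⁵ W.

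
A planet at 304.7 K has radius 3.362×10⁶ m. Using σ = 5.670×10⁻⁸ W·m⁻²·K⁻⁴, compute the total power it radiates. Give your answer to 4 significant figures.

Surface area A = 4πR² = 4π(3.362×10⁶ m)² = 1.42038×10¹⁴ m².
P = σAT⁴ = 5.670×10⁻⁸ × 1.42038×10¹⁴ × (304.7)⁴ = 6.942×10¹⁶ W.

P ≈ 6.942×10¹⁶ W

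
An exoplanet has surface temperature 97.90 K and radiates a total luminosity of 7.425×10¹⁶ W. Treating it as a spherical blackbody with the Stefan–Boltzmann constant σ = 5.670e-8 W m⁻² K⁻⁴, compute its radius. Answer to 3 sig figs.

L = 4πR²σT⁴ ⇒ R = √(L/(4πσT⁴)).
σT⁴ = 5.20851 W/m², so R = √(7.425×10¹⁶/(4π×5.20851)) = 3.37×10⁷ m.

R ≈ 3.37×10⁷ m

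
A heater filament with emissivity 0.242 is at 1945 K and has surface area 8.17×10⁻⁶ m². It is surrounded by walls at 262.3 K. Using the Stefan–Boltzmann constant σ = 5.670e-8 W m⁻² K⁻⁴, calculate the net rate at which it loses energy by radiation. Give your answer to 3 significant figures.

Net loss ≈ 1.60 W

Area A = 8.17×10⁻⁶ m².
Net radiated power P_net = εσA(T⁴ − T₀⁴) = 0.242×5.670×10⁻⁸×8.17×10⁻⁶×(1945⁴ − 262.3⁴).
T⁴ − T₀⁴ = 1.43113×10¹³ − 4.73362×10⁹ = 1.43066×10¹³ K⁴, so P_net = 1.60 W.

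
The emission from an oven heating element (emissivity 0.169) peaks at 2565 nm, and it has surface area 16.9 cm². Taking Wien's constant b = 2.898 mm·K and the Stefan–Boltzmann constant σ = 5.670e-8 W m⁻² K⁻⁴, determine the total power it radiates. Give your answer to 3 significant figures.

Wien's law: T = b/λ_max = 2.898×10⁻³/2.565×10⁻⁶ = 1129.82 K.
Area A = 16.9 cm² = 1.69×10⁻³ m².
Then P = εσAT⁴ = 0.169×5.670×10⁻⁸×1.69×10⁻³×(1129.82)⁴ = 26.4 W.

P ≈ 26.4 W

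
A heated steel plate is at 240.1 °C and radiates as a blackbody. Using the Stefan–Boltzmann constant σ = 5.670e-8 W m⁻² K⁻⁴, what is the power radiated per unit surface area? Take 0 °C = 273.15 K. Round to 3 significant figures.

T = 240.1 °C + 273.15 = 513.25 K.
Stefan–Boltzmann: I = σT⁴ = 5.670×10⁻⁸ × (513.25)⁴ = 3.93×10³ W/m².

I ≈ 3.93×10³ W/m²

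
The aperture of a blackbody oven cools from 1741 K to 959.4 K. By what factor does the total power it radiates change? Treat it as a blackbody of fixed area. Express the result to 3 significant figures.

P ∝ T⁴, so P₂/P₁ = (T₂/T₁)⁴ = (959.4/1741)⁴ = (0.551063)⁴ = 0.0922.

P₂/P₁ ≈ 0.0922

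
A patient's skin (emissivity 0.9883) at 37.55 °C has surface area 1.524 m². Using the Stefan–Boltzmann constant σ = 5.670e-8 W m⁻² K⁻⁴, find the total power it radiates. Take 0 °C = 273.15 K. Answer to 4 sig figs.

T = 37.55 °C + 273.15 = 310.70 K.
Area A = 1.524 m².
P = εσAT⁴ = 0.9883 × 5.670×10⁻⁸ × 1.524 × (310.70)⁴ = 795.8 W.

P ≈ 795.8 W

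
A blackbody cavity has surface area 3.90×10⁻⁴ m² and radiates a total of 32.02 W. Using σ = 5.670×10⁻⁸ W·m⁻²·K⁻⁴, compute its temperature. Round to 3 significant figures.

Area A = 3.90×10⁻⁴ m².
P = σAT⁴ ⇒ T = (P/(σA))^(1/4) = (32.02/(5.670×10⁻⁸×3.90×10⁻⁴))^(1/4) = 1.10×10³ K.

T ≈ 1.10×10³ K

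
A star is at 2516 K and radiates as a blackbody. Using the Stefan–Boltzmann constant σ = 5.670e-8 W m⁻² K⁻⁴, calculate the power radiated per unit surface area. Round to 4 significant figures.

I ≈ 2.272×10⁶ W/m²

Stefan–Boltzmann: I = σT⁴ = 5.670×10⁻⁸ × (2516)⁴ = 2.272×10⁶ W/m².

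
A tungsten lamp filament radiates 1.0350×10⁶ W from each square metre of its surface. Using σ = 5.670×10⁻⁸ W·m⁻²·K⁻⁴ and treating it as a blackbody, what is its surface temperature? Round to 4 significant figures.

T ≈ 2067 K

I = σT⁴, so T = (I/σ)^(1/4) = (1.0350×10⁶/(5.670×10⁻⁸))^(1/4) = 2067 K.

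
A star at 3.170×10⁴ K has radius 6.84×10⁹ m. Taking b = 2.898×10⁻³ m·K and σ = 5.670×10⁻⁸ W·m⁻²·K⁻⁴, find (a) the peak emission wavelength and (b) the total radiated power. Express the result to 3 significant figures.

(a) λ_max = b/T = 2.898×10⁻³/3.170×10⁴ = 9.142×10⁻⁸ m = 91.4 nm.
Surface area A = 4πR² = 4π(6.84×10⁹ m)² = 5.87925×10²⁰ m².
(b) P = σAT⁴ = 5.670×10⁻⁸×5.87925×10²⁰×(3.170×10⁴)⁴ = 3.37×10³¹ W.

λ_max ≈ 91.4 nm; P ≈ 3.37×10³¹ W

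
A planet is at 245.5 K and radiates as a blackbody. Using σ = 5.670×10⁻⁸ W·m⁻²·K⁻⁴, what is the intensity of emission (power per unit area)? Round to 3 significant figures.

I ≈ 206 W/m²

Stefan–Boltzmann: I = σT⁴ = 5.670×10⁻⁸ × (245.5)⁴ = 206 W/m².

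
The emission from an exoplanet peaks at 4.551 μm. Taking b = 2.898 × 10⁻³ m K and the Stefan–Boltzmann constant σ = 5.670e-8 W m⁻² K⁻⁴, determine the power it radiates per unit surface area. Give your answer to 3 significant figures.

I ≈ 9.32×10³ W/m²

Wien's law: T = b/λ_max = 2.898×10⁻³/4.551×10⁻⁶ = 636.783 K.
Then I = σT⁴ = 5.670×10⁻⁸×(636.783)⁴ = 9.32×10³ W/m².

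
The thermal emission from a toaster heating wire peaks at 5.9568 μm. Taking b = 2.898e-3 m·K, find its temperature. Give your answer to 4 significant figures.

T ≈ 486.5 K

Wien's law gives T = b/λ_max = (2.898×10⁻³ m·K)/(5.9568×10⁻⁶ m) = 486.5 K.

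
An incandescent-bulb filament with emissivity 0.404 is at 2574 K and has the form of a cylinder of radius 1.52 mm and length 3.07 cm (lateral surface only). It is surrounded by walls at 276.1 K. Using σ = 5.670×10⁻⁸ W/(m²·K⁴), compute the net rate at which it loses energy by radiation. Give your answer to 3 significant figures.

Lateral area A = 2πrL = 2π×1.52×10⁻³×0.0307 = 2.93199×10⁻⁴ m².
Net radiated power P_net = εσA(T⁴ − T₀⁴) = 0.404×5.670×10⁻⁸×2.93199×10⁻⁴×(2574⁴ − 276.1⁴).
T⁴ − T₀⁴ = 4.38969×10¹³ − 5.81120×10⁹ = 4.38911×10¹³ K⁴, so P_net = 295 W.

Net loss ≈ 295 W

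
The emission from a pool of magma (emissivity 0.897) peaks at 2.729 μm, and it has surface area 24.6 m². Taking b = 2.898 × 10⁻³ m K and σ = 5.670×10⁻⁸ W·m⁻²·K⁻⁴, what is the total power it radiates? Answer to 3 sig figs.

P ≈ 1.59×10⁶ W

Wien's law: T = b/λ_max = 2.898×10⁻³/2.729×10⁻⁶ = 1061.93 K.
Area A = 24.6 m².
Then P = εσAT⁴ = 0.897×5.670×10⁻⁸×24.6×(1061.93)⁴ = 1.59×10⁶ W.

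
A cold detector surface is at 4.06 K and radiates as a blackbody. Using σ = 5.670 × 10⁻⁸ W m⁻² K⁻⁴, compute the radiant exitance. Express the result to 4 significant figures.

I ≈ 1.541×10⁻⁵ W/m²

Stefan–Boltzmann: I = σT⁴ = 5.670×10⁻⁸ × (4.06)⁴ = 1.541×10⁻⁵ W/m².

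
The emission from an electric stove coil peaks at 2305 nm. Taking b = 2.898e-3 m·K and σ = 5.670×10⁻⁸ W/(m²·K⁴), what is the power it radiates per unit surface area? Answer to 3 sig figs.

I ≈ 1.42×10⁵ W/m²

Wien's law: T = b/λ_max = 2.898×10⁻³/2.305×10⁻⁶ = 1257.27 K.
Then I = σT⁴ = 5.670×10⁻⁸×(1257.27)⁴ = 1.42×10⁵ W/m².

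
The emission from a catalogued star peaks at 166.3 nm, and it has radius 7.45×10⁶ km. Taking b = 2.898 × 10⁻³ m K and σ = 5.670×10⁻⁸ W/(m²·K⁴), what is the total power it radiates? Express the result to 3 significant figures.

P ≈ 3.65×10³⁰ W

Wien's law: T = b/λ_max = 2.898×10⁻³/1.663×10⁻⁷ = 17426.3 K.
Surface area A = 4πR² = 4π(7.45×10⁹ m)² = 6.97465×10²⁰ m².
Then P = σAT⁴ = 5.670×10⁻⁸×6.97465×10²⁰×(17426.3)⁴ = 3.65×10³⁰ W.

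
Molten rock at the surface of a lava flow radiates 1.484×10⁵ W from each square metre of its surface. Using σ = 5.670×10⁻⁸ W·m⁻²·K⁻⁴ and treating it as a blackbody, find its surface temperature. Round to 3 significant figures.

I = σT⁴, so T = (I/σ)^(1/4) = (1.484×10⁵/(5.670×10⁻⁸))^(1/4) = 1.27×10³ K.

T ≈ 1.27×10³ K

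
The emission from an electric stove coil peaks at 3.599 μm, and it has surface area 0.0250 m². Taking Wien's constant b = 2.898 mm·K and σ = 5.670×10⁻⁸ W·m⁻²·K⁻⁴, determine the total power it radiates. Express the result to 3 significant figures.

Wien's law: T = b/λ_max = 2.898×10⁻³/3.599×10⁻⁶ = 805.224 K.
Area A = 0.0250 m².
Then P = σAT⁴ = 5.670×10⁻⁸×0.0250×(805.224)⁴ = 596 W.

P ≈ 596 W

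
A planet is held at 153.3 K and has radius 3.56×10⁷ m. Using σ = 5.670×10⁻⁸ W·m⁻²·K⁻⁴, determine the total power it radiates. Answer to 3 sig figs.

P ≈ 4.99×10¹⁷ W

Surface area A = 4πR² = 4π(3.56×10⁷ m)² = 1.59261×10¹⁶ m².
P = σAT⁴ = 5.670×10⁻⁸ × 1.59261×10¹⁶ × (153.3)⁴ = 4.99×10¹⁷ W.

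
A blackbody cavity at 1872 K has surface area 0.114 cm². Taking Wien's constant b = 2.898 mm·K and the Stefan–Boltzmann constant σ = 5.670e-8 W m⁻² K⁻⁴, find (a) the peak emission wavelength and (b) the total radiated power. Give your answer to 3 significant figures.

λ_max ≈ 1.55×10³ nm; P ≈ 7.94 W

(a) λ_max = b/T = 2.898×10⁻³/1872 = 1.548×10⁻⁶ m = 1.55×10³ nm.
Area A = 0.114 cm² = 1.14×10⁻⁵ m².
(b) P = σAT⁴ = 5.670×10⁻⁸×1.14×10⁻⁵×(1872)⁴ = 7.94 W.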